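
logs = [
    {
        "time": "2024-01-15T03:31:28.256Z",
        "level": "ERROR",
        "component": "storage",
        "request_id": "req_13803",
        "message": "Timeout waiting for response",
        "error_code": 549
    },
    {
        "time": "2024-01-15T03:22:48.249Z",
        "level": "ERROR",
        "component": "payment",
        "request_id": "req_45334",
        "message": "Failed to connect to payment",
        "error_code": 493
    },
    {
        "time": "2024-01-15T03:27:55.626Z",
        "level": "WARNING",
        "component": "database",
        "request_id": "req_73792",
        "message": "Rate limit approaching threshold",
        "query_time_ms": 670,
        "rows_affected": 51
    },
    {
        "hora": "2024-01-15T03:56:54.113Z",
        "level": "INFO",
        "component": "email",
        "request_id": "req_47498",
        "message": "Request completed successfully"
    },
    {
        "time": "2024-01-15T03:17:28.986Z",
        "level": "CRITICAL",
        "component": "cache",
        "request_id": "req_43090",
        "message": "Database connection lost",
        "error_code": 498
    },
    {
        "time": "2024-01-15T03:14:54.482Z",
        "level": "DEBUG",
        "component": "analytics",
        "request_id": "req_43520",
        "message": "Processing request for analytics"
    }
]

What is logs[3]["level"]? "INFO"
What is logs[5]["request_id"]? "req_43520"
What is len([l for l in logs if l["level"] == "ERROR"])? 2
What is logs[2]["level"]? "WARNING"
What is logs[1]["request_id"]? "req_45334"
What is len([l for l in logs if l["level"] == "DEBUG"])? 1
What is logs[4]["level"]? "CRITICAL"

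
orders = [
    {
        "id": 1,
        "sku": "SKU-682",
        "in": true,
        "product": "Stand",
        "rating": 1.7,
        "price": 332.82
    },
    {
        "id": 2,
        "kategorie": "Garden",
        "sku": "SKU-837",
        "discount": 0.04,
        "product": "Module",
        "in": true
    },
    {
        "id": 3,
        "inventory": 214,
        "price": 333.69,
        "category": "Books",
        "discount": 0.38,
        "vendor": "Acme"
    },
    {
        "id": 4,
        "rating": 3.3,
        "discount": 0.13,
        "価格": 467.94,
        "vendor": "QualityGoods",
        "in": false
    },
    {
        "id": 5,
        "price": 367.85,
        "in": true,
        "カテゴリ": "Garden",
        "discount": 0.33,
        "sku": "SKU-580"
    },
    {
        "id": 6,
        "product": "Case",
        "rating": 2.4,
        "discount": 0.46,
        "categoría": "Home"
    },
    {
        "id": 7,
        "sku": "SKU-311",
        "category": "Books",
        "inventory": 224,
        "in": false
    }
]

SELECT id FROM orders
[1, 2, 3, 4, 5, 6, 7]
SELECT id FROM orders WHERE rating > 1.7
[4, 6]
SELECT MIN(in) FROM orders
False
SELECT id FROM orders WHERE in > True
[]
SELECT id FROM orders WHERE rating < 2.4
[1]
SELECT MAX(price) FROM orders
367.85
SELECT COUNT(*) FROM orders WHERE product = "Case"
1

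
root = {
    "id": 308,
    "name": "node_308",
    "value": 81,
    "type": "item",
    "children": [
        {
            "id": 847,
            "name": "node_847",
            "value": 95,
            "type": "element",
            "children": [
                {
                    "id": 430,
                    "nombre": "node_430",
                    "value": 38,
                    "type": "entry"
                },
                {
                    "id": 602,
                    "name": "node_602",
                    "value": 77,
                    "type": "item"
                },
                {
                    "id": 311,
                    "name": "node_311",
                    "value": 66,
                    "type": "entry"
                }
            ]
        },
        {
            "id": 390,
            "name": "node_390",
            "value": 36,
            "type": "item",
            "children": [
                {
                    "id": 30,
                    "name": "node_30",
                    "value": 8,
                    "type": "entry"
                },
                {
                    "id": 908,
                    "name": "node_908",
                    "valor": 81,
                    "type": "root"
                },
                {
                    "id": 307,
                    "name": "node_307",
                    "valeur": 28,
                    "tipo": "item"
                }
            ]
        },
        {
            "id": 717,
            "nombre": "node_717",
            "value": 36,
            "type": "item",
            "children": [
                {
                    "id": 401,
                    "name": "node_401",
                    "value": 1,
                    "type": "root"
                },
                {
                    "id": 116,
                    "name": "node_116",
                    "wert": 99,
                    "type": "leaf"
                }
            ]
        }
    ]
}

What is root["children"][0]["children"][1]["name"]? "node_602"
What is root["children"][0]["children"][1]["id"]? 602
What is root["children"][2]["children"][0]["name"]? "node_401"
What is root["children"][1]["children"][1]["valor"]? 81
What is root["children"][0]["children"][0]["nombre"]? "node_430"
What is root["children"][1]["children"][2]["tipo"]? "item"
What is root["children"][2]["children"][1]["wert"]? 99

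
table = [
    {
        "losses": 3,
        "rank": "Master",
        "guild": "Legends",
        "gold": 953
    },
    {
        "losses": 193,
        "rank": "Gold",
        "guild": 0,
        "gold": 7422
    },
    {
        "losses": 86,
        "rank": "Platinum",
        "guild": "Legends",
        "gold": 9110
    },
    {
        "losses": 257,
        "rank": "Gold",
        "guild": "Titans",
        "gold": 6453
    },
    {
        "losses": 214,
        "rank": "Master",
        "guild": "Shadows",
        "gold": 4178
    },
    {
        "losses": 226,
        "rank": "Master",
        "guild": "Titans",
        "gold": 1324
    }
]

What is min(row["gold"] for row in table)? 953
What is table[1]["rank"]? "Gold"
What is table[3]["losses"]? 257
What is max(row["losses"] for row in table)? 257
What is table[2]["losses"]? 86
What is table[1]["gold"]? 7422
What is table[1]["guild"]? 0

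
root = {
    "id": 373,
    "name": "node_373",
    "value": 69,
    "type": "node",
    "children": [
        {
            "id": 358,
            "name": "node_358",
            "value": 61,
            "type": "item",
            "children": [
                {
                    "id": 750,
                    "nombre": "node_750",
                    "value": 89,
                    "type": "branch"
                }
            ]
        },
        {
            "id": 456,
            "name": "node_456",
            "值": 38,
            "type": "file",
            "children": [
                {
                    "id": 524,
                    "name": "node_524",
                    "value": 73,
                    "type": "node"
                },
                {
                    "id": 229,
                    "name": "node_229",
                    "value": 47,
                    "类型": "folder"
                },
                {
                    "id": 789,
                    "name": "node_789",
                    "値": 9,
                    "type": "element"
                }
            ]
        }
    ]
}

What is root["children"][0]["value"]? 61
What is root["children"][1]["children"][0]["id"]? 524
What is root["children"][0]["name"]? "node_358"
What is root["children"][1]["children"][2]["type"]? "element"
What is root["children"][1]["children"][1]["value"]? 47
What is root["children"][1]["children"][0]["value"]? 73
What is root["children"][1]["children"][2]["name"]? "node_789"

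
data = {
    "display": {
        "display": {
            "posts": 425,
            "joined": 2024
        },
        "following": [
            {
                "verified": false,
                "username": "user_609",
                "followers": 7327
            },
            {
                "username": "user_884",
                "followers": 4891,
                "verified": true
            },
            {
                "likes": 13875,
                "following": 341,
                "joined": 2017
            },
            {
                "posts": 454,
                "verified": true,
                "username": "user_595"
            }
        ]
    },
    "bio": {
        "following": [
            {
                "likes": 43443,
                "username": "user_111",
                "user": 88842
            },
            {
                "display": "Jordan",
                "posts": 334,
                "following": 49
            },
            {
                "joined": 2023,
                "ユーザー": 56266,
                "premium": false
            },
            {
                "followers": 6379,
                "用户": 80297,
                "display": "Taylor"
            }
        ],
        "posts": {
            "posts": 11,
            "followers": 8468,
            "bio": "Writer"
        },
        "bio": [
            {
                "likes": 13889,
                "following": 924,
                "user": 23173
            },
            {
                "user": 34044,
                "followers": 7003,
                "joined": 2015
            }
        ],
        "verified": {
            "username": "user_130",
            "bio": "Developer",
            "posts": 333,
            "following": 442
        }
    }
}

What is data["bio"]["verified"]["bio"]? "Developer"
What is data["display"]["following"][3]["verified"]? True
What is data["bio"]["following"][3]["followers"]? 6379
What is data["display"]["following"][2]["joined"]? 2017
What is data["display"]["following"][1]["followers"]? 4891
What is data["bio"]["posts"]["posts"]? 11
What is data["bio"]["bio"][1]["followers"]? 7003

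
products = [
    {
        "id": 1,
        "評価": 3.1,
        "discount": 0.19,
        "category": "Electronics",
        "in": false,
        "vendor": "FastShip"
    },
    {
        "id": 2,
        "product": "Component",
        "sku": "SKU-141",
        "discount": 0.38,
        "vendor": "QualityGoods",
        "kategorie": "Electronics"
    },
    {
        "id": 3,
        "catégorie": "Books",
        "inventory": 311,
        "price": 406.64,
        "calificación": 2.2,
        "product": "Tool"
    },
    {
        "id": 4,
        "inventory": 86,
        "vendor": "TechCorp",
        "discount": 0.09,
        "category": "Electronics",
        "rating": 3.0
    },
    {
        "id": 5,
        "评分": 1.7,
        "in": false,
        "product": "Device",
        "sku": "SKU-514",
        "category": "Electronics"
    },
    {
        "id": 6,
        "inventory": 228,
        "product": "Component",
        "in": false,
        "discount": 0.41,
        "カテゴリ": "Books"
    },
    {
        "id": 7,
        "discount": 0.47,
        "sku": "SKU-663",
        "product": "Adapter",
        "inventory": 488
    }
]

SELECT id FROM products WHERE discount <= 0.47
[1, 2, 4, 6, 7]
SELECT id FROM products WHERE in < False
[]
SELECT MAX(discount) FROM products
0.47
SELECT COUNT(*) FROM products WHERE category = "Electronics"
3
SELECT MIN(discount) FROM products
0.09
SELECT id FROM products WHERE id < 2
[1]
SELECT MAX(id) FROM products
7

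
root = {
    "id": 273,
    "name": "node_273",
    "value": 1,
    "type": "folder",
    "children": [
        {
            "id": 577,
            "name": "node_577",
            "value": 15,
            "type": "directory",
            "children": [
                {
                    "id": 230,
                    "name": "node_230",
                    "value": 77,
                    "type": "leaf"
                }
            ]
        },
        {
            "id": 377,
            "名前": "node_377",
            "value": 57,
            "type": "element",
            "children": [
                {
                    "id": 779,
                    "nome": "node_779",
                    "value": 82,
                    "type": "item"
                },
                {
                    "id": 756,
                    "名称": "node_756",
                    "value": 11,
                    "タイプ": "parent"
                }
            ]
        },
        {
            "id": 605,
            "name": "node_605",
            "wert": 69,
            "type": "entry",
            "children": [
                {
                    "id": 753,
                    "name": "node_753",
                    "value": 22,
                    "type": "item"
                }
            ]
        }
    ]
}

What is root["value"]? 1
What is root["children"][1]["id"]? 377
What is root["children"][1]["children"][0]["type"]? "item"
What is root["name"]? "node_273"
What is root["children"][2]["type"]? "entry"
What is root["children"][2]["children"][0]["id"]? 753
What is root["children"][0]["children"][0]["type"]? "leaf"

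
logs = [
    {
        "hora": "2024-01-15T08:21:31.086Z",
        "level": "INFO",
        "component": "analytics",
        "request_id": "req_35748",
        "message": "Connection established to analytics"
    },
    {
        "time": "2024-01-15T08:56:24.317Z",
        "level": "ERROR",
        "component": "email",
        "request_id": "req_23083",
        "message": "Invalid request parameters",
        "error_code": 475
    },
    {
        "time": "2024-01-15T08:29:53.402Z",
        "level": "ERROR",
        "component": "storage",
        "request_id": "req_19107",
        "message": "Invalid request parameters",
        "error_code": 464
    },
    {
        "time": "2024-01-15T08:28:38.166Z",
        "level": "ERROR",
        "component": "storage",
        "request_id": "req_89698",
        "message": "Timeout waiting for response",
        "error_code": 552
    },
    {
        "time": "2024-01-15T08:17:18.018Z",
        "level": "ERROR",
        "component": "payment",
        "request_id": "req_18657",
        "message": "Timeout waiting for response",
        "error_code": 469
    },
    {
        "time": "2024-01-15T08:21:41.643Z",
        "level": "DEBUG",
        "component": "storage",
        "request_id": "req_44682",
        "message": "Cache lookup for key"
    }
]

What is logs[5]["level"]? "DEBUG"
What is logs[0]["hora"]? "2024-01-15T08:21:31.086Z"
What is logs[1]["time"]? "2024-01-15T08:56:24.317Z"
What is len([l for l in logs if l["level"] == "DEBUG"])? 1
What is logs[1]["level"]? "ERROR"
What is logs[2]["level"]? "ERROR"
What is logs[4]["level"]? "ERROR"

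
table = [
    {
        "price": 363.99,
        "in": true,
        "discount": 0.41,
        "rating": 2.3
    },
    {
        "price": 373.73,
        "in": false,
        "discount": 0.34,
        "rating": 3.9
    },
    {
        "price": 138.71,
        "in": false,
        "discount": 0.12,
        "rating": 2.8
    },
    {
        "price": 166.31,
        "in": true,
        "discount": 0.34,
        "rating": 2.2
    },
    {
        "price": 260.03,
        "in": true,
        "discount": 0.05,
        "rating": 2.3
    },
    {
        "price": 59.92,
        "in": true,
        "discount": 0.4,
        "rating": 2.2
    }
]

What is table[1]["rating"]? 3.9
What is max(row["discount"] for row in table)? 0.41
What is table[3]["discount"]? 0.34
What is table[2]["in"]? False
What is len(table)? 6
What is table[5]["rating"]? 2.2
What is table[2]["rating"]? 2.8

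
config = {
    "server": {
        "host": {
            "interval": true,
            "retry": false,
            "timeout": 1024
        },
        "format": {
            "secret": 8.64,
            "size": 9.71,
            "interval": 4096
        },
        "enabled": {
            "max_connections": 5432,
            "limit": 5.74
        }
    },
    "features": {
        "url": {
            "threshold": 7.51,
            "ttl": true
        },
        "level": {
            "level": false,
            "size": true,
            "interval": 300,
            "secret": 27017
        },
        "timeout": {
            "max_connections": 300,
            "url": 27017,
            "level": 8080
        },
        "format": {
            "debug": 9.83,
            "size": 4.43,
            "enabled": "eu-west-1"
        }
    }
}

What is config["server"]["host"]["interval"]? True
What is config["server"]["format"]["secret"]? 8.64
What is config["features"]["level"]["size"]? True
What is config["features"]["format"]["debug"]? 9.83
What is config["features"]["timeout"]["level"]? 8080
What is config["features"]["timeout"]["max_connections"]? 300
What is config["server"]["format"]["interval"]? 4096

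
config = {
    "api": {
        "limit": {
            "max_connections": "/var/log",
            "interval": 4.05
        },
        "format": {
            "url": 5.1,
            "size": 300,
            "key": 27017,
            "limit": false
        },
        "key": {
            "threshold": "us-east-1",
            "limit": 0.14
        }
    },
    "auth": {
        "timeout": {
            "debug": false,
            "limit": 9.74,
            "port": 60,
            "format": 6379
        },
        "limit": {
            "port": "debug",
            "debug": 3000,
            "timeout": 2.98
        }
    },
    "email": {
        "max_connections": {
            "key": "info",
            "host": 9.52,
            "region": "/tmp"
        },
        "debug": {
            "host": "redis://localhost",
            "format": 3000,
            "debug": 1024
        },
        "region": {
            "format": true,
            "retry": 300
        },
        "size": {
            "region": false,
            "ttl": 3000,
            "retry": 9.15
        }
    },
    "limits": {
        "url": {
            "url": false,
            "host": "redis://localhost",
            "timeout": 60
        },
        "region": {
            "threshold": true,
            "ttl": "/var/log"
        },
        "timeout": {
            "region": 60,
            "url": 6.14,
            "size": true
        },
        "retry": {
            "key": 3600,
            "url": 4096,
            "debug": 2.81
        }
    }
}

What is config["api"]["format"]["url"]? 5.1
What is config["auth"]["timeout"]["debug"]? False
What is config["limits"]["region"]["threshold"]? True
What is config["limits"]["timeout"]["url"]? 6.14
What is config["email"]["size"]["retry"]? 9.15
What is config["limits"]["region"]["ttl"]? "/var/log"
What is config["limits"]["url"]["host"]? "redis://localhost"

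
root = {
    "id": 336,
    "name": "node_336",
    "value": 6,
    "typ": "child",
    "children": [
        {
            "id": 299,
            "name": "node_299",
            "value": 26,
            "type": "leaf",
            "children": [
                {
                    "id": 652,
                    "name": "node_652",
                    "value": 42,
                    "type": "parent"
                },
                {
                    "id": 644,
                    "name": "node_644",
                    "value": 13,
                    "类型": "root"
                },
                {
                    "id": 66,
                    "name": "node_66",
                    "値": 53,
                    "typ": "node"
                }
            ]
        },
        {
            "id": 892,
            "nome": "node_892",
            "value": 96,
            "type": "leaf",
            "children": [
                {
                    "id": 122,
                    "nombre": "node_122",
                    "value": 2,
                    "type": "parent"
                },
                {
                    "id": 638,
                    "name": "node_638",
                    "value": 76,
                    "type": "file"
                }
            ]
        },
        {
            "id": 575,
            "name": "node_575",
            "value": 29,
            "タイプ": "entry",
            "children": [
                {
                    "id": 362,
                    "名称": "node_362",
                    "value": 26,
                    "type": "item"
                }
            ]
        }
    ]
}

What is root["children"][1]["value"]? 96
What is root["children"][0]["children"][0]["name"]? "node_652"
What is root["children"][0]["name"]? "node_299"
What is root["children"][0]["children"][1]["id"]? 644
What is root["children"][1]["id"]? 892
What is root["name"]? "node_336"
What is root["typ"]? "child"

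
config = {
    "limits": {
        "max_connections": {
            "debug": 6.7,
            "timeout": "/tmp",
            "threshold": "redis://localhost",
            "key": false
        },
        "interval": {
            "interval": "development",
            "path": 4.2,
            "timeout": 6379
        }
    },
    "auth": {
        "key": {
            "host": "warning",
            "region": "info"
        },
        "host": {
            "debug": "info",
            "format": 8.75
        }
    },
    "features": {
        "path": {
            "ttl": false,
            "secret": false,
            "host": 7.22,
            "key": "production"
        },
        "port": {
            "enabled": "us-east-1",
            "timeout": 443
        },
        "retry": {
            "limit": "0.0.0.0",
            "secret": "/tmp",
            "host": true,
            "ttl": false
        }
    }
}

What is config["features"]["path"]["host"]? 7.22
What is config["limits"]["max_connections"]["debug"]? 6.7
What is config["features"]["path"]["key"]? "production"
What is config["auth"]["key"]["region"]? "info"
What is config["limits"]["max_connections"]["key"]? False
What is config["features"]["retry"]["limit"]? "0.0.0.0"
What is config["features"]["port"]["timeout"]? 443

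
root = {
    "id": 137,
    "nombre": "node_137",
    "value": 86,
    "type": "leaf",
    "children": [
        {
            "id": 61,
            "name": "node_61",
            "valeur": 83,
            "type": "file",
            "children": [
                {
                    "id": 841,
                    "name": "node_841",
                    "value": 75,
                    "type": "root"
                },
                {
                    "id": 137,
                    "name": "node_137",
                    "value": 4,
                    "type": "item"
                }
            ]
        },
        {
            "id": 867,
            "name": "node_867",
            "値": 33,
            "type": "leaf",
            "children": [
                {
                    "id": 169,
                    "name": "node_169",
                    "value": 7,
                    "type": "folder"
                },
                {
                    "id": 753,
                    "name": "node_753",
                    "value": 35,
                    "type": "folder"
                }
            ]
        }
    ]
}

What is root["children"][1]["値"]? 33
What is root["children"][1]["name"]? "node_867"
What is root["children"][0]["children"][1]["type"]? "item"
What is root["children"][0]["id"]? 61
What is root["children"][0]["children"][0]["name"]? "node_841"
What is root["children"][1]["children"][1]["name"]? "node_753"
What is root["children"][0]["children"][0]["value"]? 75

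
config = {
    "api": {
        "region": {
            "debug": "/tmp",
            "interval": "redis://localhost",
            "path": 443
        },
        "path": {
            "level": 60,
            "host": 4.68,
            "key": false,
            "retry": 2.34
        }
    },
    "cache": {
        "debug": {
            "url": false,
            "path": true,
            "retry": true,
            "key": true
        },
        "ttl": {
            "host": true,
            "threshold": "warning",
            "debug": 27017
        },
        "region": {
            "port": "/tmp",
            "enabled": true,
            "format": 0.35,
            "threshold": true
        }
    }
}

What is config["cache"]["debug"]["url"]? False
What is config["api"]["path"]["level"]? 60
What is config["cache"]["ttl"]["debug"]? 27017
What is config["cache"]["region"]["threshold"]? True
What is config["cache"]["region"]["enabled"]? True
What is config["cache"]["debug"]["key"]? True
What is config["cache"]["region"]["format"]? 0.35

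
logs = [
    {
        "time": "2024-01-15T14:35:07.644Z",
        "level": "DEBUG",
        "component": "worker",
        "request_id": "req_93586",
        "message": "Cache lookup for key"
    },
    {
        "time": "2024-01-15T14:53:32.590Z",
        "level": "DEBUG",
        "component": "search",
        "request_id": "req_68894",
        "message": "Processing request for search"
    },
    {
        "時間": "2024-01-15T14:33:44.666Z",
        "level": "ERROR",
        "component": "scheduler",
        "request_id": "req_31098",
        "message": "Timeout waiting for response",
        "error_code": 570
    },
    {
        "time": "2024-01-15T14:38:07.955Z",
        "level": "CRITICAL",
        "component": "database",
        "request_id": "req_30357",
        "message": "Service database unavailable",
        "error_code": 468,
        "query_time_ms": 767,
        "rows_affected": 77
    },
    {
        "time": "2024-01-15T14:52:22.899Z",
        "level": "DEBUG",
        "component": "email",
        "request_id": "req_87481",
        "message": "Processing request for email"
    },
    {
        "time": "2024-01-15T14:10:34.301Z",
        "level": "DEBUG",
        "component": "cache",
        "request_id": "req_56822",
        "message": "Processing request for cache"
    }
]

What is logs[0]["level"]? "DEBUG"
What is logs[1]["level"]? "DEBUG"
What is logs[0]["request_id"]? "req_93586"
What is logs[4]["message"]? "Processing request for email"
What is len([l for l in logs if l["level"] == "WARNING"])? 0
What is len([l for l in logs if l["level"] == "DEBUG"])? 4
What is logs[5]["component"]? "cache"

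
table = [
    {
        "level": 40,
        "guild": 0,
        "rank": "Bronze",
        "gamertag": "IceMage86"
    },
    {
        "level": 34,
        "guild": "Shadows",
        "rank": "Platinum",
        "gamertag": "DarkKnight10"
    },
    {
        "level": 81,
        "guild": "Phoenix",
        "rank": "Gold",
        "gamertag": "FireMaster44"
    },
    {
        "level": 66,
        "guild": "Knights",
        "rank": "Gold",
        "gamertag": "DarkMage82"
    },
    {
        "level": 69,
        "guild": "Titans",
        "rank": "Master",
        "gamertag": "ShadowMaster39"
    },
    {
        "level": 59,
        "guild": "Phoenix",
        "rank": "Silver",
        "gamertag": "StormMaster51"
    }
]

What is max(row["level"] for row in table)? 81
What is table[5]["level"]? 59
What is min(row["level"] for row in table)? 34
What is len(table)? 6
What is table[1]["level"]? 34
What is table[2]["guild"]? "Phoenix"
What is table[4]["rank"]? "Master"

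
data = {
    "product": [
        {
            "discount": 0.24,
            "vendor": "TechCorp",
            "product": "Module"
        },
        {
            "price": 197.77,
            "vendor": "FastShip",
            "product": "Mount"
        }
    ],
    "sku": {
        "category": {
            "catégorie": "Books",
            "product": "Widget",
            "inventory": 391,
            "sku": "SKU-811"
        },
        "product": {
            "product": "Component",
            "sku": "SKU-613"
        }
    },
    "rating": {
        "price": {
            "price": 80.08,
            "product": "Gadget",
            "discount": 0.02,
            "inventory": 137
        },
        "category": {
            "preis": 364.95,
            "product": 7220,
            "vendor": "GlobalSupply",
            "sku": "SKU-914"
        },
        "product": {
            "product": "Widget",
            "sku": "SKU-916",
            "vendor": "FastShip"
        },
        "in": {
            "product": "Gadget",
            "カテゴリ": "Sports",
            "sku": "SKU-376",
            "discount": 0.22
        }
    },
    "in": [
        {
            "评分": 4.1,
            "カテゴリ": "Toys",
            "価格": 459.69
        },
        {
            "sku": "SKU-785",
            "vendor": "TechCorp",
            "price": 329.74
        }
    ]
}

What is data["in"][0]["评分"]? 4.1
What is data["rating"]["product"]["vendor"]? "FastShip"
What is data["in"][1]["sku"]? "SKU-785"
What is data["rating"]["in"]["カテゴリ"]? "Sports"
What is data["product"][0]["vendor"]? "TechCorp"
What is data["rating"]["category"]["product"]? 7220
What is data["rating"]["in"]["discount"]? 0.22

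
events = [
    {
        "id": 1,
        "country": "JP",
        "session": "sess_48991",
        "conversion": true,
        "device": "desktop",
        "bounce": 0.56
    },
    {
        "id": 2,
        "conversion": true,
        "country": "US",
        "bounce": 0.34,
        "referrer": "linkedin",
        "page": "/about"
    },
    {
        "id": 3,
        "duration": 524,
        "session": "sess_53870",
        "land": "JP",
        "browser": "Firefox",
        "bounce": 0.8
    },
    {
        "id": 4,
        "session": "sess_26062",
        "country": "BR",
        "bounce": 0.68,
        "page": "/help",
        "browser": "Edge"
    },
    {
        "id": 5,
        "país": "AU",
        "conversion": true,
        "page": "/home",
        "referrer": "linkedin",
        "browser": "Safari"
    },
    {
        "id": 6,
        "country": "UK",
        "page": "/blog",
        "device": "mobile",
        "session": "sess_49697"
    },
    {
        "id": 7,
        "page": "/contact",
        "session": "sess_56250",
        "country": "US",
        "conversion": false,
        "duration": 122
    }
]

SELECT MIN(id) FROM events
1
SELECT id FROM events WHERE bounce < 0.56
[2]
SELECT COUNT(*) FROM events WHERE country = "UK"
1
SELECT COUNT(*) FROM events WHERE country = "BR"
1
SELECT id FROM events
[1, 2, 3, 4, 5, 6, 7]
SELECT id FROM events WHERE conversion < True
[7]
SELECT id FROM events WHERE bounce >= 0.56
[1, 3, 4]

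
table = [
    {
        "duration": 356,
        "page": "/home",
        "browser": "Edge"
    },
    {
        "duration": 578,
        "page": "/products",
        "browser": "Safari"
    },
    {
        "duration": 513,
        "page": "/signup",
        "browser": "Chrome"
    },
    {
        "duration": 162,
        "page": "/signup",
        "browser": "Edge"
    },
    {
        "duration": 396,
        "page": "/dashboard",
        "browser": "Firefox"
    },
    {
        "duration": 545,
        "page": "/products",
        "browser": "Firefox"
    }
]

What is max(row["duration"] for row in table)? 578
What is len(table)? 6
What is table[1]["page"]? "/products"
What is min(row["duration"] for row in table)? 162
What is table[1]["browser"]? "Safari"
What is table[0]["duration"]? 356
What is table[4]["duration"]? 396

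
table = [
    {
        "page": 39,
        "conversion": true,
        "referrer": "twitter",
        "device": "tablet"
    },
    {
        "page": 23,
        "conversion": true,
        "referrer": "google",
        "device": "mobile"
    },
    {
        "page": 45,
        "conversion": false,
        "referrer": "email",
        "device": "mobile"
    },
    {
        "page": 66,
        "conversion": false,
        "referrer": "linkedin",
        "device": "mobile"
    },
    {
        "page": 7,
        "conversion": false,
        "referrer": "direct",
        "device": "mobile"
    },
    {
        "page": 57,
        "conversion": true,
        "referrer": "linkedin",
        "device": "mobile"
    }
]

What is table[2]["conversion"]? False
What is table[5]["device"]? "mobile"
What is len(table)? 6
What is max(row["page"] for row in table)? 66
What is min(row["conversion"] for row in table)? False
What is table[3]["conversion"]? False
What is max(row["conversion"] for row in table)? True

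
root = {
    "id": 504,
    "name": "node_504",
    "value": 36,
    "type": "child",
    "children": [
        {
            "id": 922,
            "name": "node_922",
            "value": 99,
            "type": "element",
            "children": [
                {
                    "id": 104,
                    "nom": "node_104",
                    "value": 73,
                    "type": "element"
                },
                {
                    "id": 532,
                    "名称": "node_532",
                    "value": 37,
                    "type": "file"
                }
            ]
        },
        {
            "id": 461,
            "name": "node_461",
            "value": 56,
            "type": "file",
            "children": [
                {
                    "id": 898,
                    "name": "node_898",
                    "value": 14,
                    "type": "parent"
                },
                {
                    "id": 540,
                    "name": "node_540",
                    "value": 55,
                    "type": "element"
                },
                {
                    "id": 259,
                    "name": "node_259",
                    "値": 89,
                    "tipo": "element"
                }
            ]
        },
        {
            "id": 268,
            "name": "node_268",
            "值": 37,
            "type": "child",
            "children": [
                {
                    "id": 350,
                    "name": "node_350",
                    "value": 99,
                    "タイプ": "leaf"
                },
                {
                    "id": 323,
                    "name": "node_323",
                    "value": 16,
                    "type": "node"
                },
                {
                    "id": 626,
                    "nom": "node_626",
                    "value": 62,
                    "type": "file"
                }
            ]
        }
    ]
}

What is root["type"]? "child"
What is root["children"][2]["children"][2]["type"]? "file"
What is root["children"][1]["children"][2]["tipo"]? "element"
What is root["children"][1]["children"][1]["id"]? 540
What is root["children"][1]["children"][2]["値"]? 89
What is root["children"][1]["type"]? "file"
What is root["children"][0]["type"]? "element"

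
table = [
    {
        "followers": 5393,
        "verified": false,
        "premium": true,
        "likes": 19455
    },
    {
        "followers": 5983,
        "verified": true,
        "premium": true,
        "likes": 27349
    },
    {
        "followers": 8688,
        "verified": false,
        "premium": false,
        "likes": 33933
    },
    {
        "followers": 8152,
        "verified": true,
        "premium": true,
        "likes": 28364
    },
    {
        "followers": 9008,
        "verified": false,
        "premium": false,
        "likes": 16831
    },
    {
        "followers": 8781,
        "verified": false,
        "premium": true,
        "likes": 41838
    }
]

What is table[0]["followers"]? 5393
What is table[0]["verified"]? False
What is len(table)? 6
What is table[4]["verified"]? False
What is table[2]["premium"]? False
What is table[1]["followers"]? 5983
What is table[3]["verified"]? True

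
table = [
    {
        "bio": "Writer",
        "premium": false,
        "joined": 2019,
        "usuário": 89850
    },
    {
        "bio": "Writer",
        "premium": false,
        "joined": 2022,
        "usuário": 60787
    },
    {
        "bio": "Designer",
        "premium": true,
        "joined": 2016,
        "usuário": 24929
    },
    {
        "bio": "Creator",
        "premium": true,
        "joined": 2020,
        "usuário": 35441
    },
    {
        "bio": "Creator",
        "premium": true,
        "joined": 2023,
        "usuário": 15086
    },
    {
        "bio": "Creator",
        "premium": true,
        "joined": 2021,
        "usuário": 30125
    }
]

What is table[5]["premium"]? True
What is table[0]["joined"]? 2019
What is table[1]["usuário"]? 60787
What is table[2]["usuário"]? 24929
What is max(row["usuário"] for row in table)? 89850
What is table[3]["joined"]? 2020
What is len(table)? 6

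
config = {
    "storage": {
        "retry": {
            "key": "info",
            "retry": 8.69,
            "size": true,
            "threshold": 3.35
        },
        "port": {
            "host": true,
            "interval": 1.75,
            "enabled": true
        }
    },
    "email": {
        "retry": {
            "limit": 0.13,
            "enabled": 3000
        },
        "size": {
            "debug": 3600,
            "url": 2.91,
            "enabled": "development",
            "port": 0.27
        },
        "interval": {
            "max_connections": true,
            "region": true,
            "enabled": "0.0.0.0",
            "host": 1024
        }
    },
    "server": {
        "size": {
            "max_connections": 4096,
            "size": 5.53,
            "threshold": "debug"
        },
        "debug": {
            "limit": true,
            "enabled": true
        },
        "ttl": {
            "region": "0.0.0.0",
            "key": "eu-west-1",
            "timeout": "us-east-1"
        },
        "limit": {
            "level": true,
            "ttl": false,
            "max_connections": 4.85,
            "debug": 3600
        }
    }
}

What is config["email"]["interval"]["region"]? True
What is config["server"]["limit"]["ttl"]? False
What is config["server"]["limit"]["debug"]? 3600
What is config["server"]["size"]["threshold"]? "debug"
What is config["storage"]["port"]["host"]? True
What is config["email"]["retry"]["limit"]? 0.13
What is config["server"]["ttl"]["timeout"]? "us-east-1"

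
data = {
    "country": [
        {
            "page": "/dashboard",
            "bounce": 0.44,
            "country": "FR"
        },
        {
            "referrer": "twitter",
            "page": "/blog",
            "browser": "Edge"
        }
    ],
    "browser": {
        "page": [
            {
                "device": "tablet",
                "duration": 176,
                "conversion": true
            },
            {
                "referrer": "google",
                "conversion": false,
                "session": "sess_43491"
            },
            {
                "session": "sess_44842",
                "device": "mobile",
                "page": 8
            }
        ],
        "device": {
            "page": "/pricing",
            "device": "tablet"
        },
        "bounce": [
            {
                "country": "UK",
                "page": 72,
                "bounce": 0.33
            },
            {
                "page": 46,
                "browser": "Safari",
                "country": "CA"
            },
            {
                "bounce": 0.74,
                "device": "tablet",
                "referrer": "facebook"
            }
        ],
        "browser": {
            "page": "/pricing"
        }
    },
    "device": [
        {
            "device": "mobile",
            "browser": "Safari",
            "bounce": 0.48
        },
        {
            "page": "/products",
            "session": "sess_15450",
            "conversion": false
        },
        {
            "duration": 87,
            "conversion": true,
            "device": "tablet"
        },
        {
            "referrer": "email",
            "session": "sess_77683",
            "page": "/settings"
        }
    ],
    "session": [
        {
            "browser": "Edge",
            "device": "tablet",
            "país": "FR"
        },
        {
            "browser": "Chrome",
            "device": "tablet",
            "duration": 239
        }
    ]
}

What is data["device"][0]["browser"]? "Safari"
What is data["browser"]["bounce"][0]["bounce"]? 0.33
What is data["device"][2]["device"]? "tablet"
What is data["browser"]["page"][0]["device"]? "tablet"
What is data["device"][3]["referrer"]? "email"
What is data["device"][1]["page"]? "/products"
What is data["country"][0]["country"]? "FR"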